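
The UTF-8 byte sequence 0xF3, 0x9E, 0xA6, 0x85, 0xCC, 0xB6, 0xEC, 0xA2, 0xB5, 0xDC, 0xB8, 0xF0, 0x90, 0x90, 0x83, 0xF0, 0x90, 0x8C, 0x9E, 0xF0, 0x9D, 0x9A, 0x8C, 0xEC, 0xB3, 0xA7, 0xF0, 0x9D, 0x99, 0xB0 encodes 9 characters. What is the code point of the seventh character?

U+1D68C

Offset 0: leading byte 0xF3 = 11110011 → 4-byte char #1 = F3 9E A6 85.
Offset 4: leading byte 0xCC = 11001100 → 2-byte char #2 = CC B6.
Offset 6: leading byte 0xEC = 11101100 → 3-byte char #3 = EC A2 B5.
Offset 9: leading byte 0xDC = 11011100 → 2-byte char #4 = DC B8.
Offset 11: leading byte 0xF0 = 11110000 → 4-byte char #5 = F0 90 90 83.
Offset 15: leading byte 0xF0 = 11110000 → 4-byte char #6 = F0 90 8C 9E.
Offset 19: leading byte 0xF0 = 11110000 → 4-byte char #7 = F0 9D 9A 8C.
Leading byte 0xF0 = 11110000 matches 11110xxx → 4-byte sequence.
Byte 1: 0xF0 = 11110000, payload 000 (3 bits).
Byte 2: 0x9D = 10011101 (10xxxxxx ✓), payload 011101.
Byte 3: 0x9A = 10011010 (10xxxxxx ✓), payload 011010.
Byte 4: 0x8C = 10001100 (10xxxxxx ✓), payload 001100.
Concatenate: 000011101011010001100 = 0x1D68C (21 bits → U+1D68C).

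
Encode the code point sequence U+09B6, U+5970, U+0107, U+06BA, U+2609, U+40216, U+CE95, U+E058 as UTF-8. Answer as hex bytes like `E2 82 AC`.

E0 A6 B6 E5 A5 B0 C4 87 DA BA E2 98 89 F1 80 88 96 EC BA 95 EE 81 98

U+09B6: 3-byte form → E0 A6 B6.
U+5970: 3-byte form → E5 A5 B0.
U+0107: 2-byte form → C4 87.
U+06BA: 2-byte form → DA BA.
U+2609: 3-byte form → E2 98 89.
U+40216: 4-byte form → F1 80 88 96.
U+CE95: 3-byte form → EC BA 95.
U+E058: 3-byte form → EE 81 98.
Concatenated (23 bytes): E0 A6 B6 E5 A5 B0 C4 87 DA BA E2 98 89 F1 80 88 96 EC BA 95 EE 81 98.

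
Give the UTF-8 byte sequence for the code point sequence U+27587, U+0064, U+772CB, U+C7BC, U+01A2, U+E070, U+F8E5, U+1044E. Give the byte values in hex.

U+27587: 4-byte form → F0 A7 96 87.
U+0064: 1-byte form → 64.
U+772CB: 4-byte form → F1 B7 8B 8B.
U+C7BC: 3-byte form → EC 9E BC.
U+01A2: 2-byte form → C6 A2.
U+E070: 3-byte form → EE 81 B0.
U+F8E5: 3-byte form → EF A3 A5.
U+1044E: 4-byte form → F0 90 91 8E.
Concatenated (24 bytes): F0 A7 96 87 64 F1 B7 8B 8B EC 9E BC C6 A2 EE 81 B0 EF A3 A5 F0 90 91 8E.

F0 A7 96 87 64 F1 B7 8B 8B EC 9E BC C6 A2 EE 81 B0 EF A3 A5 F0 90 91 8E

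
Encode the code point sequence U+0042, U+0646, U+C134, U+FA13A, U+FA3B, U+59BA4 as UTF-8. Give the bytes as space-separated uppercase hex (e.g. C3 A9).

U+0042: 1-byte form → 42.
U+0646: 2-byte form → D9 86.
U+C134: 3-byte form → EC 84 B4.
U+FA13A: 4-byte form → F3 BA 84 BA.
U+FA3B: 3-byte form → EF A8 BB.
U+59BA4: 4-byte form → F1 99 AE A4.
Concatenated (17 bytes): 42 D9 86 EC 84 B4 F3 BA 84 BA EF A8 BB F1 99 AE A4.

42 D9 86 EC 84 B4 F3 BA 84 BA EF A8 BB F1 99 AE A4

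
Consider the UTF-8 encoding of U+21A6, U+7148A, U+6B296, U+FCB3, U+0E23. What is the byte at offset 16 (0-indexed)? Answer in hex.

U+21A6 → 3-byte form E2 86 A6 at offsets 0–2.
U+7148A → 4-byte form F1 B1 92 8A at offsets 3–6.
U+6B296 → 4-byte form F1 AB 8A 96 at offsets 7–10.
U+FCB3 → 3-byte form EF B2 B3 at offsets 11–13.
U+0E23 → 3-byte form E0 B8 A3 at offsets 14–16.
Offset 16 falls in char 5's range; it's byte 3 of E0 B8 A3 = 0xA3.

0xA3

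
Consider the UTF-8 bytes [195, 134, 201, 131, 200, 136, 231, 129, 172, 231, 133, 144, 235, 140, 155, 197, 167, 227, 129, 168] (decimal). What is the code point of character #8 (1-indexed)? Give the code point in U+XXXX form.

U+3068

Offset 0: leading byte 0xC3 = 11000011 → 2-byte char #1 = C3 86.
Offset 2: leading byte 0xC9 = 11001001 → 2-byte char #2 = C9 83.
Offset 4: leading byte 0xC8 = 11001000 → 2-byte char #3 = C8 88.
Offset 6: leading byte 0xE7 = 11100111 → 3-byte char #4 = E7 81 AC.
Offset 9: leading byte 0xE7 = 11100111 → 3-byte char #5 = E7 85 90.
Offset 12: leading byte 0xEB = 11101011 → 3-byte char #6 = EB 8C 9B.
Offset 15: leading byte 0xC5 = 11000101 → 2-byte char #7 = C5 A7.
Offset 17: leading byte 0xE3 = 11100011 → 3-byte char #8 = E3 81 A8.
Leading byte 0xE3 = 11100011 matches 1110xxxx → 3-byte sequence.
Byte 1: 0xE3 = 11100011, payload 0011 (4 bits).
Byte 2: 0x81 = 10000001 (10xxxxxx ✓), payload 000001.
Byte 3: 0xA8 = 10101000 (10xxxxxx ✓), payload 101000.
Concatenate: 0011000001101000 = 0x3068 (16 bits → U+3068).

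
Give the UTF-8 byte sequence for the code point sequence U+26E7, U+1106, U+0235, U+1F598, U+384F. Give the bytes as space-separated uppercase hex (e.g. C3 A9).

U+26E7: 3-byte form → E2 9B A7.
U+1106: 3-byte form → E1 84 86.
U+0235: 2-byte form → C8 B5.
U+1F598: 4-byte form → F0 9F 96 98.
U+384F: 3-byte form → E3 A1 8F.
Concatenated (15 bytes): E2 9B A7 E1 84 86 C8 B5 F0 9F 96 98 E3 A1 8F.

E2 9B A7 E1 84 86 C8 B5 F0 9F 96 98 E3 A1 8F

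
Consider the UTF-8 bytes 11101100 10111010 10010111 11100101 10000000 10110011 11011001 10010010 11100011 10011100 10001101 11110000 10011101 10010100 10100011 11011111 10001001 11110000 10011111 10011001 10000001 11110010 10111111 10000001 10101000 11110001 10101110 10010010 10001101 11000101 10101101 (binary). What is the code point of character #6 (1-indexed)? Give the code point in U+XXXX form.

Offset 0: leading byte 0xEC = 11101100 → 3-byte char #1 = EC BA 97.
Offset 3: leading byte 0xE5 = 11100101 → 3-byte char #2 = E5 80 B3.
Offset 6: leading byte 0xD9 = 11011001 → 2-byte char #3 = D9 92.
Offset 8: leading byte 0xE3 = 11100011 → 3-byte char #4 = E3 9C 8D.
Offset 11: leading byte 0xF0 = 11110000 → 4-byte char #5 = F0 9D 94 A3.
Offset 15: leading byte 0xDF = 11011111 → 2-byte char #6 = DF 89.
Leading byte 0xDF = 11011111 matches 110xxxxx → 2-byte sequence.
Byte 1: 0xDF = 11011111, payload 11111 (5 bits).
Byte 2: 0x89 = 10001001 (10xxxxxx ✓), payload 001001.
Concatenate: 11111001001 = 0x7C9 (11 bits → U+07C9).

U+07C9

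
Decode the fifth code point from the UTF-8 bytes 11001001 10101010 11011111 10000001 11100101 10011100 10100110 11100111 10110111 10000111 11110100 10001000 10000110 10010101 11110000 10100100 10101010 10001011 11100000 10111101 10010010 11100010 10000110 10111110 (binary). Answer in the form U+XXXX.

U+108195

Offset 0: leading byte 0xC9 = 11001001 → 2-byte char #1 = C9 AA.
Offset 2: leading byte 0xDF = 11011111 → 2-byte char #2 = DF 81.
Offset 4: leading byte 0xE5 = 11100101 → 3-byte char #3 = E5 9C A6.
Offset 7: leading byte 0xE7 = 11100111 → 3-byte char #4 = E7 B7 87.
Offset 10: leading byte 0xF4 = 11110100 → 4-byte char #5 = F4 88 86 95.
Leading byte 0xF4 = 11110100 matches 11110xxx → 4-byte sequence.
Byte 1: 0xF4 = 11110100, payload 100 (3 bits).
Byte 2: 0x88 = 10001000 (10xxxxxx ✓), payload 001000.
Byte 3: 0x86 = 10000110 (10xxxxxx ✓), payload 000110.
Byte 4: 0x95 = 10010101 (10xxxxxx ✓), payload 010101.
Concatenate: 100001000000110010101 = 0x108195 (21 bits → U+108195).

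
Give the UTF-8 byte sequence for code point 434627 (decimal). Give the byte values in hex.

F1 AA 87 83

U+6A1C3 = 0x6A1C3 = 434627 decimal. In range U+10000–U+10FFFF → 4-byte form: 11110xxx 10xxxxxx 10xxxxxx 10xxxxxx.
Binary (21 bits): 001101010000111000011.
Split 3+6+6+6: 001 | 101010 | 000111 | 000011.
Byte 1: 11110001 = 0xF1.
Byte 2: 10101010 = 0xAA.
Byte 3: 10000111 = 0x87.
Byte 4: 10000011 = 0x83.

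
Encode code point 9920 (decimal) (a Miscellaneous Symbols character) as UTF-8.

E2 9B 80

U+26C0 = 0x26C0 = 9920 decimal. In range U+0800–U+FFFF → 3-byte form: 1110xxxx 10xxxxxx 10xxxxxx.
Binary (16 bits): 0010011011000000.
Split 4+6+6: 0010 | 011011 | 000000.
Byte 1: 11100010 = 0xE2.
Byte 2: 10011011 = 0x9B.
Byte 3: 10000000 = 0x80.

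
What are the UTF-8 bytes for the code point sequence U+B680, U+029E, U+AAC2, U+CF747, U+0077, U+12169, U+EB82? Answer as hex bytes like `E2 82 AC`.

EB 9A 80 CA 9E EA AB 82 F3 8F 9D 87 77 F0 92 85 A9 EE AE 82

U+B680: 3-byte form → EB 9A 80.
U+029E: 2-byte form → CA 9E.
U+AAC2: 3-byte form → EA AB 82.
U+CF747: 4-byte form → F3 8F 9D 87.
U+0077: 1-byte form → 77.
U+12169: 4-byte form → F0 92 85 A9.
U+EB82: 3-byte form → EE AE 82.
Concatenated (20 bytes): EB 9A 80 CA 9E EA AB 82 F3 8F 9D 87 77 F0 92 85 A9 EE AE 82.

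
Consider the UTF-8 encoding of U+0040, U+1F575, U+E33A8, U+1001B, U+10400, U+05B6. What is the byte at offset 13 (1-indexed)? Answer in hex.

0x9B

1-indexed offset 13 is 0-indexed offset 12.
U+0040 → 1-byte form 40 at offsets 0–0.
U+1F575 → 4-byte form F0 9F 95 B5 at offsets 1–4.
U+E33A8 → 4-byte form F3 A3 8E A8 at offsets 5–8.
U+1001B → 4-byte form F0 90 80 9B at offsets 9–12.
Offset 12 falls in char 4's range; it's byte 4 of F0 90 80 9B = 0x9B.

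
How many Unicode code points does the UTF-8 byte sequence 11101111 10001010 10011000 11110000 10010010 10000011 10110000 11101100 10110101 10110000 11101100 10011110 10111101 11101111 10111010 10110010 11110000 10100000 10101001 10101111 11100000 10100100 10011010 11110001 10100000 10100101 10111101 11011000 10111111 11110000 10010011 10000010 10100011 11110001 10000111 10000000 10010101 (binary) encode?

11

Byte at offset 0: 0xEF = 11101111 → 3-byte char (#1). Advance 3.
Byte at offset 3: 0xF0 = 11110000 → 4-byte char (#2). Advance 4.
Byte at offset 7: 0xEC = 11101100 → 3-byte char (#3). Advance 3.
Byte at offset 10: 0xEC = 11101100 → 3-byte char (#4). Advance 3.
Byte at offset 13: 0xEF = 11101111 → 3-byte char (#5). Advance 3.
Byte at offset 16: 0xF0 = 11110000 → 4-byte char (#6). Advance 4.
Byte at offset 20: 0xE0 = 11100000 → 3-byte char (#7). Advance 3.
Byte at offset 23: 0xF1 = 11110001 → 4-byte char (#8). Advance 4.
Byte at offset 27: 0xD8 = 11011000 → 2-byte char (#9). Advance 2.
Byte at offset 29: 0xF0 = 11110000 → 4-byte char (#10). Advance 4.
Byte at offset 33: 0xF1 = 11110001 → 4-byte char (#11). Advance 4.
Reached end at offset 37 after 11 code points.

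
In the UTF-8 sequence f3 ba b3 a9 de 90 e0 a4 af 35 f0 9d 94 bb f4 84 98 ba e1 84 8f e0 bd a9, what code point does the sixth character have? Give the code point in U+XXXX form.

U+10463A

Offset 0: leading byte 0xF3 = 11110011 → 4-byte char #1 = F3 BA B3 A9.
Offset 4: leading byte 0xDE = 11011110 → 2-byte char #2 = DE 90.
Offset 6: leading byte 0xE0 = 11100000 → 3-byte char #3 = E0 A4 AF.
Offset 9: leading byte 0x35 = 00110101 → 1-byte char #4 = 35.
Offset 10: leading byte 0xF0 = 11110000 → 4-byte char #5 = F0 9D 94 BB.
Offset 14: leading byte 0xF4 = 11110100 → 4-byte char #6 = F4 84 98 BA.
Leading byte 0xF4 = 11110100 matches 11110xxx → 4-byte sequence.
Byte 1: 0xF4 = 11110100, payload 100 (3 bits).
Byte 2: 0x84 = 10000100 (10xxxxxx ✓), payload 000100.
Byte 3: 0x98 = 10011000 (10xxxxxx ✓), payload 011000.
Byte 4: 0xBA = 10111010 (10xxxxxx ✓), payload 111010.
Concatenate: 100000100011000111010 = 0x10463A (21 bits → U+10463A).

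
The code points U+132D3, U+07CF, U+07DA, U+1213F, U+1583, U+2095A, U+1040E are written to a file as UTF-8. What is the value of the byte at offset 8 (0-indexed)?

0xF0

U+132D3 → 4-byte form F0 93 8B 93 at offsets 0–3.
U+07CF → 2-byte form DF 8F at offsets 4–5.
U+07DA → 2-byte form DF 9A at offsets 6–7.
U+1213F → 4-byte form F0 92 84 BF at offsets 8–11.
Offset 8 falls in char 4's range; it's byte 1 of F0 92 84 BF = 0xF0.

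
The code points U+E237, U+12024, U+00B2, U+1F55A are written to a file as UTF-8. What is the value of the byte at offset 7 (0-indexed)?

0xC2

U+E237 → 3-byte form EE 88 B7 at offsets 0–2.
U+12024 → 4-byte form F0 92 80 A4 at offsets 3–6.
U+00B2 → 2-byte form C2 B2 at offsets 7–8.
Offset 7 falls in char 3's range; it's byte 1 of C2 B2 = 0xC2.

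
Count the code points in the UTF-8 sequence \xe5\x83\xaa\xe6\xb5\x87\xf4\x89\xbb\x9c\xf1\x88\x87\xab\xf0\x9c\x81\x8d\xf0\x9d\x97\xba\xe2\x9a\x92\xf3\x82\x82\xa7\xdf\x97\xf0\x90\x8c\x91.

Byte at offset 0: 0xE5 = 11100101 → 3-byte char (#1). Advance 3.
Byte at offset 3: 0xE6 = 11100110 → 3-byte char (#2). Advance 3.
Byte at offset 6: 0xF4 = 11110100 → 4-byte char (#3). Advance 4.
Byte at offset 10: 0xF1 = 11110001 → 4-byte char (#4). Advance 4.
Byte at offset 14: 0xF0 = 11110000 → 4-byte char (#5). Advance 4.
Byte at offset 18: 0xF0 = 11110000 → 4-byte char (#6). Advance 4.
Byte at offset 22: 0xE2 = 11100010 → 3-byte char (#7). Advance 3.
Byte at offset 25: 0xF3 = 11110011 → 4-byte char (#8). Advance 4.
Byte at offset 29: 0xDF = 11011111 → 2-byte char (#9). Advance 2.
Byte at offset 31: 0xF0 = 11110000 → 4-byte char (#10). Advance 4.
Reached end at offset 35 after 10 code points.

10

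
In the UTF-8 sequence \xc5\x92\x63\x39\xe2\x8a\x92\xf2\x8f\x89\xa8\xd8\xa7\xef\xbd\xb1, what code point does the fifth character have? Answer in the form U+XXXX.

U+8F268

Offset 0: leading byte 0xC5 = 11000101 → 2-byte char #1 = C5 92.
Offset 2: leading byte 0x63 = 01100011 → 1-byte char #2 = 63.
Offset 3: leading byte 0x39 = 00111001 → 1-byte char #3 = 39.
Offset 4: leading byte 0xE2 = 11100010 → 3-byte char #4 = E2 8A 92.
Offset 7: leading byte 0xF2 = 11110010 → 4-byte char #5 = F2 8F 89 A8.
Leading byte 0xF2 = 11110010 matches 11110xxx → 4-byte sequence.
Byte 1: 0xF2 = 11110010, payload 010 (3 bits).
Byte 2: 0x8F = 10001111 (10xxxxxx ✓), payload 001111.
Byte 3: 0x89 = 10001001 (10xxxxxx ✓), payload 001001.
Byte 4: 0xA8 = 10101000 (10xxxxxx ✓), payload 101000.
Concatenate: 010001111001001101000 = 0x8F268 (21 bits → U+8F268).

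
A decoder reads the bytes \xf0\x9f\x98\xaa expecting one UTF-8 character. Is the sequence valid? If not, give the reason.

Leading byte 0xF0 = 11110000 → 4-byte form.
Continuation bytes 0x9F=10011111, 0x98=10011000, 0xAA=10101010 all match 10xxxxxx.
Decoded value 0x1F62A is ≥ 0x10000 (shortest form) and not a surrogate.

valid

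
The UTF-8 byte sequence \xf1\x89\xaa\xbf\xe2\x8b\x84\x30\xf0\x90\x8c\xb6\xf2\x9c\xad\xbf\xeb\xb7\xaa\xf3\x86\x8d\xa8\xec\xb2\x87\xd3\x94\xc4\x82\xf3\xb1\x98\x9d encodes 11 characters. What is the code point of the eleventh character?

Offset 0: leading byte 0xF1 = 11110001 → 4-byte char #1 = F1 89 AA BF.
Offset 4: leading byte 0xE2 = 11100010 → 3-byte char #2 = E2 8B 84.
Offset 7: leading byte 0x30 = 00110000 → 1-byte char #3 = 30.
Offset 8: leading byte 0xF0 = 11110000 → 4-byte char #4 = F0 90 8C B6.
Offset 12: leading byte 0xF2 = 11110010 → 4-byte char #5 = F2 9C AD BF.
Offset 16: leading byte 0xEB = 11101011 → 3-byte char #6 = EB B7 AA.
Offset 19: leading byte 0xF3 = 11110011 → 4-byte char #7 = F3 86 8D A8.
Offset 23: leading byte 0xEC = 11101100 → 3-byte char #8 = EC B2 87.
Offset 26: leading byte 0xD3 = 11010011 → 2-byte char #9 = D3 94.
Offset 28: leading byte 0xC4 = 11000100 → 2-byte char #10 = C4 82.
Offset 30: leading byte 0xF3 = 11110011 → 4-byte char #11 = F3 B1 98 9D.
Leading byte 0xF3 = 11110011 matches 11110xxx → 4-byte sequence.
Byte 1: 0xF3 = 11110011, payload 011 (3 bits).
Byte 2: 0xB1 = 10110001 (10xxxxxx ✓), payload 110001.
Byte 3: 0x98 = 10011000 (10xxxxxx ✓), payload 011000.
Byte 4: 0x9D = 10011101 (10xxxxxx ✓), payload 011101.
Concatenate: 011110001011000011101 = 0xF161D (21 bits → U+F161D).

U+F161D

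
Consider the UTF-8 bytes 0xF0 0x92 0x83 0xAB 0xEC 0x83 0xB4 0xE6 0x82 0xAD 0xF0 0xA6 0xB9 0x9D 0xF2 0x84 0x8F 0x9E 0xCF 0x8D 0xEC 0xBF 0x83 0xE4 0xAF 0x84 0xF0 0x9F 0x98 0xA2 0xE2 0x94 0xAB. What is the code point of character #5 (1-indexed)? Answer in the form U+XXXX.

Offset 0: leading byte 0xF0 = 11110000 → 4-byte char #1 = F0 92 83 AB.
Offset 4: leading byte 0xEC = 11101100 → 3-byte char #2 = EC 83 B4.
Offset 7: leading byte 0xE6 = 11100110 → 3-byte char #3 = E6 82 AD.
Offset 10: leading byte 0xF0 = 11110000 → 4-byte char #4 = F0 A6 B9 9D.
Offset 14: leading byte 0xF2 = 11110010 → 4-byte char #5 = F2 84 8F 9E.
Leading byte 0xF2 = 11110010 matches 11110xxx → 4-byte sequence.
Byte 1: 0xF2 = 11110010, payload 010 (3 bits).
Byte 2: 0x84 = 10000100 (10xxxxxx ✓), payload 000100.
Byte 3: 0x8F = 10001111 (10xxxxxx ✓), payload 001111.
Byte 4: 0x9E = 10011110 (10xxxxxx ✓), payload 011110.
Concatenate: 010000100001111011110 = 0x843DE (21 bits → U+843DE).

U+843DE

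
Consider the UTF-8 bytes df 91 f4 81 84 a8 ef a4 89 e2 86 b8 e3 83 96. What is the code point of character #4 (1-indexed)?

Offset 0: leading byte 0xDF = 11011111 → 2-byte char #1 = DF 91.
Offset 2: leading byte 0xF4 = 11110100 → 4-byte char #2 = F4 81 84 A8.
Offset 6: leading byte 0xEF = 11101111 → 3-byte char #3 = EF A4 89.
Offset 9: leading byte 0xE2 = 11100010 → 3-byte char #4 = E2 86 B8.
Leading byte 0xE2 = 11100010 matches 1110xxxx → 3-byte sequence.
Byte 1: 0xE2 = 11100010, payload 0010 (4 bits).
Byte 2: 0x86 = 10000110 (10xxxxxx ✓), payload 000110.
Byte 3: 0xB8 = 10111000 (10xxxxxx ✓), payload 111000.
Concatenate: 0010000110111000 = 0x21B8 (16 bits → U+21B8).

U+21B8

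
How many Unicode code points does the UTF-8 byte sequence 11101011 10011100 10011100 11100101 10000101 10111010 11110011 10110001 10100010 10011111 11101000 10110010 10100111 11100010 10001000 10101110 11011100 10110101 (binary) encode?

Byte at offset 0: 0xEB = 11101011 → 3-byte char (#1). Advance 3.
Byte at offset 3: 0xE5 = 11100101 → 3-byte char (#2). Advance 3.
Byte at offset 6: 0xF3 = 11110011 → 4-byte char (#3). Advance 4.
Byte at offset 10: 0xE8 = 11101000 → 3-byte char (#4). Advance 3.
Byte at offset 13: 0xE2 = 11100010 → 3-byte char (#5). Advance 3.
Byte at offset 16: 0xDC = 11011100 → 2-byte char (#6). Advance 2.
Reached end at offset 18 after 6 code points.

6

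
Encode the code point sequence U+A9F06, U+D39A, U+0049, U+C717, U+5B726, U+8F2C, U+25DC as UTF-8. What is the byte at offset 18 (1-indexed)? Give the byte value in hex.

1-indexed offset 18 is 0-indexed offset 17.
U+A9F06 → 4-byte form F2 A9 BC 86 at offsets 0–3.
U+D39A → 3-byte form ED 8E 9A at offsets 4–6.
U+0049 → 1-byte form 49 at offsets 7–7.
U+C717 → 3-byte form EC 9C 97 at offsets 8–10.
U+5B726 → 4-byte form F1 9B 9C A6 at offsets 11–14.
U+8F2C → 3-byte form E8 BC AC at offsets 15–17.
Offset 17 falls in char 6's range; it's byte 3 of E8 BC AC = 0xAC.

0xAC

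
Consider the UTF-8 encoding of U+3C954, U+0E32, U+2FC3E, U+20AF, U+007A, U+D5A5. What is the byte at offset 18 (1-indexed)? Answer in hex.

0xA5

1-indexed offset 18 is 0-indexed offset 17.
U+3C954 → 4-byte form F0 BC A5 94 at offsets 0–3.
U+0E32 → 3-byte form E0 B8 B2 at offsets 4–6.
U+2FC3E → 4-byte form F0 AF B0 BE at offsets 7–10.
U+20AF → 3-byte form E2 82 AF at offsets 11–13.
U+007A → 1-byte form 7A at offsets 14–14.
U+D5A5 → 3-byte form ED 96 A5 at offsets 15–17.
Offset 17 falls in char 6's range; it's byte 3 of ED 96 A5 = 0xA5.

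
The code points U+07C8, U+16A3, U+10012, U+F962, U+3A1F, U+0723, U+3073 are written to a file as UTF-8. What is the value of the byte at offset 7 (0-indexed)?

0x80

U+07C8 → 2-byte form DF 88 at offsets 0–1.
U+16A3 → 3-byte form E1 9A A3 at offsets 2–4.
U+10012 → 4-byte form F0 90 80 92 at offsets 5–8.
Offset 7 falls in char 3's range; it's byte 3 of F0 90 80 92 = 0x80.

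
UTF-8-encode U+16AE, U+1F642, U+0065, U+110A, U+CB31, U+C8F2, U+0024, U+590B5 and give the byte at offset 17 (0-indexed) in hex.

0x24

U+16AE → 3-byte form E1 9A AE at offsets 0–2.
U+1F642 → 4-byte form F0 9F 99 82 at offsets 3–6.
U+0065 → 1-byte form 65 at offsets 7–7.
U+110A → 3-byte form E1 84 8A at offsets 8–10.
U+CB31 → 3-byte form EC AC B1 at offsets 11–13.
U+C8F2 → 3-byte form EC A3 B2 at offsets 14–16.
U+0024 → 1-byte form 24 at offsets 17–17.
Offset 17 falls in char 7's range; it's byte 1 of 24 = 0x24.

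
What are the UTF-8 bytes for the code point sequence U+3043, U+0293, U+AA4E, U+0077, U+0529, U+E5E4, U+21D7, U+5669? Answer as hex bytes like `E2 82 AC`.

U+3043: 3-byte form → E3 81 83.
U+0293: 2-byte form → CA 93.
U+AA4E: 3-byte form → EA A9 8E.
U+0077: 1-byte form → 77.
U+0529: 2-byte form → D4 A9.
U+E5E4: 3-byte form → EE 97 A4.
U+21D7: 3-byte form → E2 87 97.
U+5669: 3-byte form → E5 99 A9.
Concatenated (20 bytes): E3 81 83 CA 93 EA A9 8E 77 D4 A9 EE 97 A4 E2 87 97 E5 99 A9.

E3 81 83 CA 93 EA A9 8E 77 D4 A9 EE 97 A4 E2 87 97 E5 99 A9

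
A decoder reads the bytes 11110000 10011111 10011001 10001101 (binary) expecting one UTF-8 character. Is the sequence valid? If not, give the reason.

valid

Leading byte 0xF0 = 11110000 → 4-byte form.
Continuation bytes 0x9F=10011111, 0x99=10011001, 0x8D=10001101 all match 10xxxxxx.
Decoded value 0x1F64D is ≥ 0x10000 (shortest form) and not a surrogate.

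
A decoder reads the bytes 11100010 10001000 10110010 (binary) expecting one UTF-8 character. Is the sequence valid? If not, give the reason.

valid

Leading byte 0xE2 = 11100010 → 3-byte form.
Continuation bytes 0x88=10001000, 0xB2=10110010 all match 10xxxxxx.
Decoded value 0x2232 is ≥ 0x800 (shortest form) and not a surrogate.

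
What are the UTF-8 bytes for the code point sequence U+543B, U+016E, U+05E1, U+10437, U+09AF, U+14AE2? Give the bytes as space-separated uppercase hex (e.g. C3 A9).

E5 90 BB C5 AE D7 A1 F0 90 90 B7 E0 A6 AF F0 94 AB A2

U+543B: 3-byte form → E5 90 BB.
U+016E: 2-byte form → C5 AE.
U+05E1: 2-byte form → D7 A1.
U+10437: 4-byte form → F0 90 90 B7.
U+09AF: 3-byte form → E0 A6 AF.
U+14AE2: 4-byte form → F0 94 AB A2.
Concatenated (18 bytes): E5 90 BB C5 AE D7 A1 F0 90 90 B7 E0 A6 AF F0 94 AB A2.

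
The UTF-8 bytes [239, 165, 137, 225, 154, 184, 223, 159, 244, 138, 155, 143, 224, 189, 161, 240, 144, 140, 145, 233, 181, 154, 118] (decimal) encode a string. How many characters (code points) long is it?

8

Byte at offset 0: 0xEF = 11101111 → 3-byte char (#1). Advance 3.
Byte at offset 3: 0xE1 = 11100001 → 3-byte char (#2). Advance 3.
Byte at offset 6: 0xDF = 11011111 → 2-byte char (#3). Advance 2.
Byte at offset 8: 0xF4 = 11110100 → 4-byte char (#4). Advance 4.
Byte at offset 12: 0xE0 = 11100000 → 3-byte char (#5). Advance 3.
Byte at offset 15: 0xF0 = 11110000 → 4-byte char (#6). Advance 4.
Byte at offset 19: 0xE9 = 11101001 → 3-byte char (#7). Advance 3.
Byte at offset 22: 0x76 = 01110110 → 1-byte char (#8). Advance 1.
Reached end at offset 23 after 8 code points.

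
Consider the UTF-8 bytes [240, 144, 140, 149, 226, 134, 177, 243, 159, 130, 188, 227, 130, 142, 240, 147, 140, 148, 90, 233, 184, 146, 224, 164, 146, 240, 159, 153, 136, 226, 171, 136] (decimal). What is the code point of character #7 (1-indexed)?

U+9E12

Offset 0: leading byte 0xF0 = 11110000 → 4-byte char #1 = F0 90 8C 95.
Offset 4: leading byte 0xE2 = 11100010 → 3-byte char #2 = E2 86 B1.
Offset 7: leading byte 0xF3 = 11110011 → 4-byte char #3 = F3 9F 82 BC.
Offset 11: leading byte 0xE3 = 11100011 → 3-byte char #4 = E3 82 8E.
Offset 14: leading byte 0xF0 = 11110000 → 4-byte char #5 = F0 93 8C 94.
Offset 18: leading byte 0x5A = 01011010 → 1-byte char #6 = 5A.
Offset 19: leading byte 0xE9 = 11101001 → 3-byte char #7 = E9 B8 92.
Leading byte 0xE9 = 11101001 matches 1110xxxx → 3-byte sequence.
Byte 1: 0xE9 = 11101001, payload 1001 (4 bits).
Byte 2: 0xB8 = 10111000 (10xxxxxx ✓), payload 111000.
Byte 3: 0x92 = 10010010 (10xxxxxx ✓), payload 010010.
Concatenate: 1001111000010010 = 0x9E12 (16 bits → U+9E12).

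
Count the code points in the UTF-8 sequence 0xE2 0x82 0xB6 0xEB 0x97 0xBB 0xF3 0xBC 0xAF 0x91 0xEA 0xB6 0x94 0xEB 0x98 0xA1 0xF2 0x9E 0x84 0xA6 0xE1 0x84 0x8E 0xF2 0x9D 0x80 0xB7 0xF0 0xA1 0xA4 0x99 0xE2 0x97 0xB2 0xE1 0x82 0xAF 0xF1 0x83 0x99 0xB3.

12

Byte at offset 0: 0xE2 = 11100010 → 3-byte char (#1). Advance 3.
Byte at offset 3: 0xEB = 11101011 → 3-byte char (#2). Advance 3.
Byte at offset 6: 0xF3 = 11110011 → 4-byte char (#3). Advance 4.
Byte at offset 10: 0xEA = 11101010 → 3-byte char (#4). Advance 3.
Byte at offset 13: 0xEB = 11101011 → 3-byte char (#5). Advance 3.
Byte at offset 16: 0xF2 = 11110010 → 4-byte char (#6). Advance 4.
Byte at offset 20: 0xE1 = 11100001 → 3-byte char (#7). Advance 3.
Byte at offset 23: 0xF2 = 11110010 → 4-byte char (#8). Advance 4.
Byte at offset 27: 0xF0 = 11110000 → 4-byte char (#9). Advance 4.
Byte at offset 31: 0xE2 = 11100010 → 3-byte char (#10). Advance 3.
Byte at offset 34: 0xE1 = 11100001 → 3-byte char (#11). Advance 3.
Byte at offset 37: 0xF1 = 11110001 → 4-byte char (#12). Advance 4.
Reached end at offset 41 after 12 code points.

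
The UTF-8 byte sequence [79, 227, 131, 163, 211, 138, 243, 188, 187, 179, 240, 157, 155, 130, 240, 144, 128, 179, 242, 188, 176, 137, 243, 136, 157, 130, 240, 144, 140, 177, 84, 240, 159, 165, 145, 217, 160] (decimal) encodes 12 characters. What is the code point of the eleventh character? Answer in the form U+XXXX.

U+1F951

Offset 0: leading byte 0x4F = 01001111 → 1-byte char #1 = 4F.
Offset 1: leading byte 0xE3 = 11100011 → 3-byte char #2 = E3 83 A3.
Offset 4: leading byte 0xD3 = 11010011 → 2-byte char #3 = D3 8A.
Offset 6: leading byte 0xF3 = 11110011 → 4-byte char #4 = F3 BC BB B3.
Offset 10: leading byte 0xF0 = 11110000 → 4-byte char #5 = F0 9D 9B 82.
Offset 14: leading byte 0xF0 = 11110000 → 4-byte char #6 = F0 90 80 B3.
Offset 18: leading byte 0xF2 = 11110010 → 4-byte char #7 = F2 BC B0 89.
Offset 22: leading byte 0xF3 = 11110011 → 4-byte char #8 = F3 88 9D 82.
Offset 26: leading byte 0xF0 = 11110000 → 4-byte char #9 = F0 90 8C B1.
Offset 30: leading byte 0x54 = 01010100 → 1-byte char #10 = 54.
Offset 31: leading byte 0xF0 = 11110000 → 4-byte char #11 = F0 9F A5 91.
Leading byte 0xF0 = 11110000 matches 11110xxx → 4-byte sequence.
Byte 1: 0xF0 = 11110000, payload 000 (3 bits).
Byte 2: 0x9F = 10011111 (10xxxxxx ✓), payload 011111.
Byte 3: 0xA5 = 10100101 (10xxxxxx ✓), payload 100101.
Byte 4: 0x91 = 10010001 (10xxxxxx ✓), payload 010001.
Concatenate: 000011111100101010001 = 0x1F951 (21 bits → U+1F951).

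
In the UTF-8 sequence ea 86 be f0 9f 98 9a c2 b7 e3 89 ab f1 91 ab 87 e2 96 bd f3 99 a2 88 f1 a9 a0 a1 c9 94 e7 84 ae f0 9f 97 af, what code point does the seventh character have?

U+D9888

Offset 0: leading byte 0xEA = 11101010 → 3-byte char #1 = EA 86 BE.
Offset 3: leading byte 0xF0 = 11110000 → 4-byte char #2 = F0 9F 98 9A.
Offset 7: leading byte 0xC2 = 11000010 → 2-byte char #3 = C2 B7.
Offset 9: leading byte 0xE3 = 11100011 → 3-byte char #4 = E3 89 AB.
Offset 12: leading byte 0xF1 = 11110001 → 4-byte char #5 = F1 91 AB 87.
Offset 16: leading byte 0xE2 = 11100010 → 3-byte char #6 = E2 96 BD.
Offset 19: leading byte 0xF3 = 11110011 → 4-byte char #7 = F3 99 A2 88.
Leading byte 0xF3 = 11110011 matches 11110xxx → 4-byte sequence.
Byte 1: 0xF3 = 11110011, payload 011 (3 bits).
Byte 2: 0x99 = 10011001 (10xxxxxx ✓), payload 011001.
Byte 3: 0xA2 = 10100010 (10xxxxxx ✓), payload 100010.
Byte 4: 0x88 = 10001000 (10xxxxxx ✓), payload 001000.
Concatenate: 011011001100010001000 = 0xD9888 (21 bits → U+D9888).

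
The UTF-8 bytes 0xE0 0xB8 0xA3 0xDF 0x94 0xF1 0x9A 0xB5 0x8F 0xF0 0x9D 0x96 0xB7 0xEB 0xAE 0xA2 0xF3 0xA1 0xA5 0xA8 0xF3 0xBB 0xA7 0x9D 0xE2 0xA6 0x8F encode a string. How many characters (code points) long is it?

8

Byte at offset 0: 0xE0 = 11100000 → 3-byte char (#1). Advance 3.
Byte at offset 3: 0xDF = 11011111 → 2-byte char (#2). Advance 2.
Byte at offset 5: 0xF1 = 11110001 → 4-byte char (#3). Advance 4.
Byte at offset 9: 0xF0 = 11110000 → 4-byte char (#4). Advance 4.
Byte at offset 13: 0xEB = 11101011 → 3-byte char (#5). Advance 3.
Byte at offset 16: 0xF3 = 11110011 → 4-byte char (#6). Advance 4.
Byte at offset 20: 0xF3 = 11110011 → 4-byte char (#7). Advance 4.
Byte at offset 24: 0xE2 = 11100010 → 3-byte char (#8). Advance 3.
Reached end at offset 27 after 8 code points.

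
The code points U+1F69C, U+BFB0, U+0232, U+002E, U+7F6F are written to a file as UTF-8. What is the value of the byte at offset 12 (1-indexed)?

0xBD

1-indexed offset 12 is 0-indexed offset 11.
U+1F69C → 4-byte form F0 9F 9A 9C at offsets 0–3.
U+BFB0 → 3-byte form EB BE B0 at offsets 4–6.
U+0232 → 2-byte form C8 B2 at offsets 7–8.
U+002E → 1-byte form 2E at offsets 9–9.
U+7F6F → 3-byte form E7 BD AF at offsets 10–12.
Offset 11 falls in char 5's range; it's byte 2 of E7 BD AF = 0xBD.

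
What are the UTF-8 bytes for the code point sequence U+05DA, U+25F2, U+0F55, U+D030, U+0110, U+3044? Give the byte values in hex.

D7 9A E2 97 B2 E0 BD 95 ED 80 B0 C4 90 E3 81 84

U+05DA: 2-byte form → D7 9A.
U+25F2: 3-byte form → E2 97 B2.
U+0F55: 3-byte form → E0 BD 95.
U+D030: 3-byte form → ED 80 B0.
U+0110: 2-byte form → C4 90.
U+3044: 3-byte form → E3 81 84.
Concatenated (16 bytes): D7 9A E2 97 B2 E0 BD 95 ED 80 B0 C4 90 E3 81 84.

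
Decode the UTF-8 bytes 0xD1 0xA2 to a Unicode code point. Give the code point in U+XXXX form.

Leading byte 0xD1 = 11010001 matches 110xxxxx → 2-byte sequence.
Byte 1: 0xD1 = 11010001, payload 10001 (5 bits).
Byte 2: 0xA2 = 10100010 (10xxxxxx ✓), payload 100010.
Concatenate: 10001100010 = 0x462 (11 bits → U+0462).

U+0462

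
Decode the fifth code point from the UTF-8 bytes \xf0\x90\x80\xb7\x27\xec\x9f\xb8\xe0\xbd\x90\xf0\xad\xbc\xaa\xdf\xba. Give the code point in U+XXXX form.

Offset 0: leading byte 0xF0 = 11110000 → 4-byte char #1 = F0 90 80 B7.
Offset 4: leading byte 0x27 = 00100111 → 1-byte char #2 = 27.
Offset 5: leading byte 0xEC = 11101100 → 3-byte char #3 = EC 9F B8.
Offset 8: leading byte 0xE0 = 11100000 → 3-byte char #4 = E0 BD 90.
Offset 11: leading byte 0xF0 = 11110000 → 4-byte char #5 = F0 AD BC AA.
Leading byte 0xF0 = 11110000 matches 11110xxx → 4-byte sequence.
Byte 1: 0xF0 = 11110000, payload 000 (3 bits).
Byte 2: 0xAD = 10101101 (10xxxxxx ✓), payload 101101.
Byte 3: 0xBC = 10111100 (10xxxxxx ✓), payload 111100.
Byte 4: 0xAA = 10101010 (10xxxxxx ✓), payload 101010.
Concatenate: 000101101111100101010 = 0x2DF2A (21 bits → U+2DF2A).

U+2DF2A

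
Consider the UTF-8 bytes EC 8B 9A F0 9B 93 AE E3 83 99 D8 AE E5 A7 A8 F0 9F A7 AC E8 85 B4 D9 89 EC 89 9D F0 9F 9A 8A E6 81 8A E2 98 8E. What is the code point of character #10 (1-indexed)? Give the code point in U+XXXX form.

Offset 0: leading byte 0xEC = 11101100 → 3-byte char #1 = EC 8B 9A.
Offset 3: leading byte 0xF0 = 11110000 → 4-byte char #2 = F0 9B 93 AE.
Offset 7: leading byte 0xE3 = 11100011 → 3-byte char #3 = E3 83 99.
Offset 10: leading byte 0xD8 = 11011000 → 2-byte char #4 = D8 AE.
Offset 12: leading byte 0xE5 = 11100101 → 3-byte char #5 = E5 A7 A8.
Offset 15: leading byte 0xF0 = 11110000 → 4-byte char #6 = F0 9F A7 AC.
Offset 19: leading byte 0xE8 = 11101000 → 3-byte char #7 = E8 85 B4.
Offset 22: leading byte 0xD9 = 11011001 → 2-byte char #8 = D9 89.
Offset 24: leading byte 0xEC = 11101100 → 3-byte char #9 = EC 89 9D.
Offset 27: leading byte 0xF0 = 11110000 → 4-byte char #10 = F0 9F 9A 8A.
Leading byte 0xF0 = 11110000 matches 11110xxx → 4-byte sequence.
Byte 1: 0xF0 = 11110000, payload 000 (3 bits).
Byte 2: 0x9F = 10011111 (10xxxxxx ✓), payload 011111.
Byte 3: 0x9A = 10011010 (10xxxxxx ✓), payload 011010.
Byte 4: 0x8A = 10001010 (10xxxxxx ✓), payload 001010.
Concatenate: 000011111011010001010 = 0x1F68A (21 bits → U+1F68A).

U+1F68A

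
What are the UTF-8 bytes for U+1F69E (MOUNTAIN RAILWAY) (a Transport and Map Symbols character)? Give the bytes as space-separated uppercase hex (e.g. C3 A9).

U+1F69E = 0x1F69E = 128670 decimal. In range U+10000–U+10FFFF → 4-byte form: 11110xxx 10xxxxxx 10xxxxxx 10xxxxxx.
Binary (21 bits): 000011111011010011110.
Split 3+6+6+6: 000 | 011111 | 011010 | 011110.
Byte 1: 11110000 = 0xF0.
Byte 2: 10011111 = 0x9F.
Byte 3: 10011010 = 0x9A.
Byte 4: 10011110 = 0x9E.

F0 9F 9A 9E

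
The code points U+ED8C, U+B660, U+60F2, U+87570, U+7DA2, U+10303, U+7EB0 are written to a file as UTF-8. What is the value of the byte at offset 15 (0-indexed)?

0xA2

U+ED8C → 3-byte form EE B6 8C at offsets 0–2.
U+B660 → 3-byte form EB 99 A0 at offsets 3–5.
U+60F2 → 3-byte form E6 83 B2 at offsets 6–8.
U+87570 → 4-byte form F2 87 95 B0 at offsets 9–12.
U+7DA2 → 3-byte form E7 B6 A2 at offsets 13–15.
Offset 15 falls in char 5's range; it's byte 3 of E7 B6 A2 = 0xA2.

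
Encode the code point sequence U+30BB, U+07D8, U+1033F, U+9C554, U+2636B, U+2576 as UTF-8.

U+30BB: 3-byte form → E3 82 BB.
U+07D8: 2-byte form → DF 98.
U+1033F: 4-byte form → F0 90 8C BF.
U+9C554: 4-byte form → F2 9C 95 94.
U+2636B: 4-byte form → F0 A6 8D AB.
U+2576: 3-byte form → E2 95 B6.
Concatenated (20 bytes): E3 82 BB DF 98 F0 90 8C BF F2 9C 95 94 F0 A6 8D AB E2 95 B6.

E3 82 BB DF 98 F0 90 8C BF F2 9C 95 94 F0 A6 8D AB E2 95 B6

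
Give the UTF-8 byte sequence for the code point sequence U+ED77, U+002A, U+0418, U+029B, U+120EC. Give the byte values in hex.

EE B5 B7 2A D0 98 CA 9B F0 92 83 AC

U+ED77: 3-byte form → EE B5 B7.
U+002A: 1-byte form → 2A.
U+0418: 2-byte form → D0 98.
U+029B: 2-byte form → CA 9B.
U+120EC: 4-byte form → F0 92 83 AC.
Concatenated (12 bytes): EE B5 B7 2A D0 98 CA 9B F0 92 83 AC.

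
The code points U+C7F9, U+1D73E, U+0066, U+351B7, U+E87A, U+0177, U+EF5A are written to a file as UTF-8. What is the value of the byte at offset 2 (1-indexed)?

1-indexed offset 2 is 0-indexed offset 1.
U+C7F9 → 3-byte form EC 9F B9 at offsets 0–2.
Offset 1 falls in char 1's range; it's byte 2 of EC 9F B9 = 0x9F.

0x9F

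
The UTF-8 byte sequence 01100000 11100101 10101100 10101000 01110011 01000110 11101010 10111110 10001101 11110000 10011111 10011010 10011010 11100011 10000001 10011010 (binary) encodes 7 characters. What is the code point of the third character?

Offset 0: leading byte 0x60 = 01100000 → 1-byte char #1 = 60.
Offset 1: leading byte 0xE5 = 11100101 → 3-byte char #2 = E5 AC A8.
Offset 4: leading byte 0x73 = 01110011 → 1-byte char #3 = 73.
Leading byte 0x73 = 01110011 matches 0xxxxxxx → 1-byte sequence.
Byte 1: 0x73 = 01110011, payload 1110011 (7 bits).
Concatenate: 1110011 = 0x73 (7 bits → U+0073).

U+0073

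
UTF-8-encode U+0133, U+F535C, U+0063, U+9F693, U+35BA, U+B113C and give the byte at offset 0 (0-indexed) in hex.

0xC4

U+0133 → 2-byte form C4 B3 at offsets 0–1.
Offset 0 falls in char 1's range; it's byte 1 of C4 B3 = 0xC4.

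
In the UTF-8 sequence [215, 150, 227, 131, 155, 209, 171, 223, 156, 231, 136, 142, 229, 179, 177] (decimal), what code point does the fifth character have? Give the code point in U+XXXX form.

U+720E

Offset 0: leading byte 0xD7 = 11010111 → 2-byte char #1 = D7 96.
Offset 2: leading byte 0xE3 = 11100011 → 3-byte char #2 = E3 83 9B.
Offset 5: leading byte 0xD1 = 11010001 → 2-byte char #3 = D1 AB.
Offset 7: leading byte 0xDF = 11011111 → 2-byte char #4 = DF 9C.
Offset 9: leading byte 0xE7 = 11100111 → 3-byte char #5 = E7 88 8E.
Leading byte 0xE7 = 11100111 matches 1110xxxx → 3-byte sequence.
Byte 1: 0xE7 = 11100111, payload 0111 (4 bits).
Byte 2: 0x88 = 10001000 (10xxxxxx ✓), payload 001000.
Byte 3: 0x8E = 10001110 (10xxxxxx ✓), payload 001110.
Concatenate: 0111001000001110 = 0x720E (16 bits → U+720E).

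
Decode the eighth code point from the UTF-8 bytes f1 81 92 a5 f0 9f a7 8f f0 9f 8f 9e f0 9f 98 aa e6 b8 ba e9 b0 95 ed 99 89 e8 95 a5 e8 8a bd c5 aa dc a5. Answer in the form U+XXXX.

Offset 0: leading byte 0xF1 = 11110001 → 4-byte char #1 = F1 81 92 A5.
Offset 4: leading byte 0xF0 = 11110000 → 4-byte char #2 = F0 9F A7 8F.
Offset 8: leading byte 0xF0 = 11110000 → 4-byte char #3 = F0 9F 8F 9E.
Offset 12: leading byte 0xF0 = 11110000 → 4-byte char #4 = F0 9F 98 AA.
Offset 16: leading byte 0xE6 = 11100110 → 3-byte char #5 = E6 B8 BA.
Offset 19: leading byte 0xE9 = 11101001 → 3-byte char #6 = E9 B0 95.
Offset 22: leading byte 0xED = 11101101 → 3-byte char #7 = ED 99 89.
Offset 25: leading byte 0xE8 = 11101000 → 3-byte char #8 = E8 95 A5.
Leading byte 0xE8 = 11101000 matches 1110xxxx → 3-byte sequence.
Byte 1: 0xE8 = 11101000, payload 1000 (4 bits).
Byte 2: 0x95 = 10010101 (10xxxxxx ✓), payload 010101.
Byte 3: 0xA5 = 10100101 (10xxxxxx ✓), payload 100101.
Concatenate: 1000010101100101 = 0x8565 (16 bits → U+8565).

U+8565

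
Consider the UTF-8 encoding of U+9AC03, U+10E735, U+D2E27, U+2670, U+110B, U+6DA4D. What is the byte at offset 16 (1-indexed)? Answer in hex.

0xE1

1-indexed offset 16 is 0-indexed offset 15.
U+9AC03 → 4-byte form F2 9A B0 83 at offsets 0–3.
U+10E735 → 4-byte form F4 8E 9C B5 at offsets 4–7.
U+D2E27 → 4-byte form F3 92 B8 A7 at offsets 8–11.
U+2670 → 3-byte form E2 99 B0 at offsets 12–14.
U+110B → 3-byte form E1 84 8B at offsets 15–17.
Offset 15 falls in char 5's range; it's byte 1 of E1 84 8B = 0xE1.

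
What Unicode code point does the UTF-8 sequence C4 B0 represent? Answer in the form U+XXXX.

U+0130

Leading byte 0xC4 = 11000100 matches 110xxxxx → 2-byte sequence.
Byte 1: 0xC4 = 11000100, payload 00100 (5 bits).
Byte 2: 0xB0 = 10110000 (10xxxxxx ✓), payload 110000.
Concatenate: 00100110000 = 0x130 (11 bits → U+0130).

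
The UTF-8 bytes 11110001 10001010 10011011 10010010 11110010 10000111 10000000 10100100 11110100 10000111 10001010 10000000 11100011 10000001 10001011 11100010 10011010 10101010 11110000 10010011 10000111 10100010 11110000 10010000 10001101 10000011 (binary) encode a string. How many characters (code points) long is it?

7

Byte at offset 0: 0xF1 = 11110001 → 4-byte char (#1). Advance 4.
Byte at offset 4: 0xF2 = 11110010 → 4-byte char (#2). Advance 4.
Byte at offset 8: 0xF4 = 11110100 → 4-byte char (#3). Advance 4.
Byte at offset 12: 0xE3 = 11100011 → 3-byte char (#4). Advance 3.
Byte at offset 15: 0xE2 = 11100010 → 3-byte char (#5). Advance 3.
Byte at offset 18: 0xF0 = 11110000 → 4-byte char (#6). Advance 4.
Byte at offset 22: 0xF0 = 11110000 → 4-byte char (#7). Advance 4.
Reached end at offset 26 after 7 code points.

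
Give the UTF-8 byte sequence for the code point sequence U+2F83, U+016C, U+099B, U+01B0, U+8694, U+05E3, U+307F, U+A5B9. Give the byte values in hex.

E2 BE 83 C5 AC E0 A6 9B C6 B0 E8 9A 94 D7 A3 E3 81 BF EA 96 B9

U+2F83: 3-byte form → E2 BE 83.
U+016C: 2-byte form → C5 AC.
U+099B: 3-byte form → E0 A6 9B.
U+01B0: 2-byte form → C6 B0.
U+8694: 3-byte form → E8 9A 94.
U+05E3: 2-byte form → D7 A3.
U+307F: 3-byte form → E3 81 BF.
U+A5B9: 3-byte form → EA 96 B9.
Concatenated (21 bytes): E2 BE 83 C5 AC E0 A6 9B C6 B0 E8 9A 94 D7 A3 E3 81 BF EA 96 B9.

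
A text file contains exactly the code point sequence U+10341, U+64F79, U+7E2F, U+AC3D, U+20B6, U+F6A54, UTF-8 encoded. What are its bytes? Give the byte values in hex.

U+10341: 4-byte form → F0 90 8D 81.
U+64F79: 4-byte form → F1 A4 BD B9.
U+7E2F: 3-byte form → E7 B8 AF.
U+AC3D: 3-byte form → EA B0 BD.
U+20B6: 3-byte form → E2 82 B6.
U+F6A54: 4-byte form → F3 B6 A9 94.
Concatenated (21 bytes): F0 90 8D 81 F1 A4 BD B9 E7 B8 AF EA B0 BD E2 82 B6 F3 B6 A9 94.

F0 90 8D 81 F1 A4 BD B9 E7 B8 AF EA B0 BD E2 82 B6 F3 B6 A9 94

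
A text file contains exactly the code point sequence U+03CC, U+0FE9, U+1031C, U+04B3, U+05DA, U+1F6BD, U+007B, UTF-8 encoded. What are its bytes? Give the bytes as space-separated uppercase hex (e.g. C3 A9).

U+03CC: 2-byte form → CF 8C.
U+0FE9: 3-byte form → E0 BF A9.
U+1031C: 4-byte form → F0 90 8C 9C.
U+04B3: 2-byte form → D2 B3.
U+05DA: 2-byte form → D7 9A.
U+1F6BD: 4-byte form → F0 9F 9A BD.
U+007B: 1-byte form → 7B.
Concatenated (18 bytes): CF 8C E0 BF A9 F0 90 8C 9C D2 B3 D7 9A F0 9F 9A BD 7B.

CF 8C E0 BF A9 F0 90 8C 9C D2 B3 D7 9A F0 9F 9A BD 7B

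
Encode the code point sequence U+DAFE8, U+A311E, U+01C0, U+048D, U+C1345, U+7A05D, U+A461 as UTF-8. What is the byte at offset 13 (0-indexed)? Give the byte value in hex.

0x81

U+DAFE8 → 4-byte form F3 9A BF A8 at offsets 0–3.
U+A311E → 4-byte form F2 A3 84 9E at offsets 4–7.
U+01C0 → 2-byte form C7 80 at offsets 8–9.
U+048D → 2-byte form D2 8D at offsets 10–11.
U+C1345 → 4-byte form F3 81 8D 85 at offsets 12–15.
Offset 13 falls in char 5's range; it's byte 2 of F3 81 8D 85 = 0x81.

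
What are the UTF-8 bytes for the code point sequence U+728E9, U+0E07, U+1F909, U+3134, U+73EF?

U+728E9: 4-byte form → F1 B2 A3 A9.
U+0E07: 3-byte form → E0 B8 87.
U+1F909: 4-byte form → F0 9F A4 89.
U+3134: 3-byte form → E3 84 B4.
U+73EF: 3-byte form → E7 8F AF.
Concatenated (17 bytes): F1 B2 A3 A9 E0 B8 87 F0 9F A4 89 E3 84 B4 E7 8F AF.

F1 B2 A3 A9 E0 B8 87 F0 9F A4 89 E3 84 B4 E7 8F AF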